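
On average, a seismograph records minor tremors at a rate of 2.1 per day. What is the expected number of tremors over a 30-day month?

63

E[N] = λt = 2.1 × 30 = 63 (a 30-day month = 30 days).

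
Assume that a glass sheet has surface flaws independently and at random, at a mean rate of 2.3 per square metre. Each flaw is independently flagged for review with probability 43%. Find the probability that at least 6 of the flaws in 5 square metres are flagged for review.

Thinning: the flaws that are flagged for review themselves form a Poisson process with rate 0.43 × 2.3 = 0.989 per square metre.
Over the interval, μ = 0.989 × 5 = 4.945 (5 square metres).
P(N ≥ 6) = 1 − P(N ≤ 5) ≈ 0.3744.

0.3744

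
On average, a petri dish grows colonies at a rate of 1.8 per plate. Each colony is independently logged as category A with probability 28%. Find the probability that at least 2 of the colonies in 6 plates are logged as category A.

Thinning: the colonies that are logged as category A themselves form a Poisson process with rate 0.28 × 1.8 = 0.504 per plate.
Over the interval, μ = 0.504 × 6 = 3.024 (6 plates).
P(N ≥ 2) = 1 − P(N ≤ 1) ≈ 0.8044.

0.8044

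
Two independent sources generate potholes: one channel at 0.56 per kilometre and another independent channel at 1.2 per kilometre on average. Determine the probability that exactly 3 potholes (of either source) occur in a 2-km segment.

Independent Poisson processes superpose: combined rate λ = 0.56 + 1.2 = 1.76 per kilometre.
Over the interval, μ = 1.76 × 2 = 3.52 (a 2-km segment = 2 kilometres).
P(N = 3) = e^(−3.52) · 3.52^3/3! ≈ 0.2152.

0.2152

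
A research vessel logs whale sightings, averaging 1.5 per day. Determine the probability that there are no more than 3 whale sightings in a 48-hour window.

Over the interval, μ = 1.5 × 2 = 3 (a 48-hour window = 2 days).
P(N ≤ 3) = Σ_{j=0}^{3} e^(−μ) μ^j/j! ≈ 0.6472.

0.6472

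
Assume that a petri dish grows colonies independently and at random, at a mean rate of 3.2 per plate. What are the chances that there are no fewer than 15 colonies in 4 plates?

0.3046

Over the interval, μ = 3.2 × 4 = 12.8 (4 plates).
P(N ≥ 15) = 1 − P(N ≤ 14) = 1 − Σ_{j=0}^{14} e^(−μ) μ^j/j! ≈ 0.3046.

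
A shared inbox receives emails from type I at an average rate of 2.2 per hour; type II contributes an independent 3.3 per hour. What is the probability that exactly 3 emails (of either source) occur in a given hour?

0.1133

Independent Poisson processes superpose: combined rate λ = 2.2 + 3.3 = 5.5 per hour.
So μ = 5.5.
P(N = 3) = e^(−5.5) · 5.5^3/3! ≈ 0.1133.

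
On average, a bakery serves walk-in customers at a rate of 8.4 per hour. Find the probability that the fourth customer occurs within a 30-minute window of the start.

Over the interval, μ = 8.4 × 0.5 = 4.2 (a 30-minute window = 0.5 hours).
The fourth arrival falls in the interval iff at least 4 events occur there: P(S_4 ≤ t) = P(N ≥ 4) = 1 − P(N ≤ 3) ≈ 0.6046.

0.6046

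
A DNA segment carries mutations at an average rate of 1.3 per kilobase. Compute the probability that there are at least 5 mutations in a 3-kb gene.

Over the interval, μ = 1.3 × 3 = 3.9 (a 3-kb gene = 3 kilobases).
P(N ≥ 5) = 1 − P(N ≤ 4) = 1 − Σ_{j=0}^{4} e^(−μ) μ^j/j! ≈ 0.3516.

0.3516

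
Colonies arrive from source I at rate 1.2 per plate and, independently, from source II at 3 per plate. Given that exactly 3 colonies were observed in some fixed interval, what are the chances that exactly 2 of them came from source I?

0.1749

Given the total, each event is independently from source I with probability p = λ_I/(λ_I+λ_II) = 1.2/4.2 ≈ 0.2857.
So K ~ Binomial(3, 1.2/4.2): P(K = 2) = C(3,2) · (1.2/4.2)^2 · (3/4.2)^1 ≈ 0.1749.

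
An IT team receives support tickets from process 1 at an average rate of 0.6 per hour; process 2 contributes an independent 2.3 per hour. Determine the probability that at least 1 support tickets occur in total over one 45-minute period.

Independent Poisson processes superpose: combined rate λ = 0.6 + 2.3 = 2.9 per hour.
Over the interval, μ = 2.9 × 0.75 = 2.175 (a 45-minute period = 0.75 hours).
P(N ≥ 1) = 1 − P(N ≤ 0) ≈ 0.8864.

0.8864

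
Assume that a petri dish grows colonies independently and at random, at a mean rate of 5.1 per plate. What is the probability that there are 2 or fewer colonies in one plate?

With mean μ = 5.1 per plate,
P(N ≤ 2) = Σ_{j=0}^{2} e^(−μ) μ^j/j! ≈ 0.1165.

0.1165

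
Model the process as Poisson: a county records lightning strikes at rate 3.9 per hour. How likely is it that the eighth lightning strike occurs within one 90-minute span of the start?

0.2356

Over the interval, μ = 3.9 × 1.5 = 5.85 (a 90-minute span = 1.5 hours).
The eighth arrival falls in the interval iff at least 8 events occur there: P(S_8 ≤ t) = P(N ≥ 8) = 1 − P(N ≤ 7) ≈ 0.2356.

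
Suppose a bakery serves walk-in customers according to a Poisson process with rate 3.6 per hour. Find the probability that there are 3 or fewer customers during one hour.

0.5152

With mean μ = 3.6 per hour,
P(N ≤ 3) = Σ_{j=0}^{3} e^(−μ) μ^j/j! ≈ 0.5152.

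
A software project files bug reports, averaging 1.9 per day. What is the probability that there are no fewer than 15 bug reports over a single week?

Over the interval, μ = 1.9 × 7 = 13.3 (a week = 7 days).
P(N ≥ 15) = 1 − P(N ≤ 14) = 1 − Σ_{j=0}^{14} e^(−μ) μ^j/j! ≈ 0.3558.

0.3558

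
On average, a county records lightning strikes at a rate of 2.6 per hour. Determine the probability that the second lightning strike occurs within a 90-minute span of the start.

0.9008

Over the interval, μ = 2.6 × 1.5 = 3.9 (a 90-minute span = 1.5 hours).
The second arrival falls in the interval iff at least 2 events occur there: P(S_2 ≤ t) = P(N ≥ 2) = 1 − P(N ≤ 1) ≈ 0.9008.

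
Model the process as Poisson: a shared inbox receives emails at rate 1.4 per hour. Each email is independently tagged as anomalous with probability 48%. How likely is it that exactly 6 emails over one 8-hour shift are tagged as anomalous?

Thinning: the emails that are tagged as anomalous themselves form a Poisson process with rate 0.48 × 1.4 = 0.672 per hour.
Over the interval, μ = 0.672 × 8 = 5.376 (an 8-hour shift = 8 hours).
P(N = 6) = e^(−5.376) · 5.376^6/6! ≈ 0.1551.

0.1551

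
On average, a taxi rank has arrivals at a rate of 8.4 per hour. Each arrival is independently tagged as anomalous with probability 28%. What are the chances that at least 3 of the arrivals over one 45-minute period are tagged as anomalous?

Thinning: the arrivals that are tagged as anomalous themselves form a Poisson process with rate 0.28 × 8.4 = 2.352 per hour.
Over the interval, μ = 2.352 × 0.75 = 1.764 (a 45-minute period = 0.75 hours).
P(N ≥ 3) = 1 − P(N ≤ 2) ≈ 0.2598.

0.2598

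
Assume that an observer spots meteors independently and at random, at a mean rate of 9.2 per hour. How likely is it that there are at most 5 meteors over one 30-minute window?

Over the interval, μ = 9.2 × 0.5 = 4.6 (a 30-minute window = 0.5 hours).
P(N ≤ 5) = Σ_{j=0}^{5} e^(−μ) μ^j/j! ≈ 0.6858.

0.6858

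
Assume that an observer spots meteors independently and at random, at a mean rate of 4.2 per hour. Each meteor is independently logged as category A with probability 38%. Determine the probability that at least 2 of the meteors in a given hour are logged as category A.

0.4738

Thinning: the meteors that are logged as category A themselves form a Poisson process with rate 0.38 × 4.2 = 1.596 per hour.
So μ = 1.596.
P(N ≥ 2) = 1 − P(N ≤ 1) ≈ 0.4738.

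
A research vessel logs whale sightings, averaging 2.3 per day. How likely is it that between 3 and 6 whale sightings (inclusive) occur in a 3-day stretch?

Over the interval, μ = 2.3 × 3 = 6.9 (a 3-day stretch = 3 days).
P(3 ≤ N ≤ 6) = Σ_{j=3}^{6} e^(−6.9) · 6.9^j/j! ≈ 0.4328.

0.4328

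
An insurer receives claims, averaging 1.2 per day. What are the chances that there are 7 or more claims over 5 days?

0.3937

Over the interval, μ = 1.2 × 5 = 6 (5 days).
P(N ≥ 7) = 1 − P(N ≤ 6) = 1 − Σ_{j=0}^{6} e^(−μ) μ^j/j! ≈ 0.3937.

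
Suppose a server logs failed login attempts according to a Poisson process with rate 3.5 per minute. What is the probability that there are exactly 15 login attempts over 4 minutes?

Over the interval, μ = 3.5 × 4 = 14 (4 minutes).
P(N = 15) = e^(−μ) μ^15/15! = e^(−14) · 14^15/1307674368000 ≈ 0.0989.

0.0989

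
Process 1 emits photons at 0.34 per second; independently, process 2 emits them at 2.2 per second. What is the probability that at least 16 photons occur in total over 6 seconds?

Independent Poisson processes superpose: combined rate λ = 0.34 + 2.2 = 2.54 per second.
Over the interval, μ = 2.54 × 6 = 15.24 (6 seconds).
P(N ≥ 16) = 1 − P(N ≤ 15) ≈ 0.4565.

0.4565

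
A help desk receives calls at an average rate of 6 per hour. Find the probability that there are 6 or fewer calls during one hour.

With mean μ = 6 per hour,
P(N ≤ 6) = Σ_{j=0}^{6} e^(−μ) μ^j/j! ≈ 0.6063.

0.6063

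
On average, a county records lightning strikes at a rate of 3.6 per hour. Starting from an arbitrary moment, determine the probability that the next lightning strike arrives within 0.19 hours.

Inter-arrival times are exponential with rate λ = 3.6 per hour.
P(T ≤ 0.19) = 1 − e^(−λt) = 1 − e^(−3.6 × 0.19) = 1 − e^(−0.684) ≈ 0.4954.

0.4954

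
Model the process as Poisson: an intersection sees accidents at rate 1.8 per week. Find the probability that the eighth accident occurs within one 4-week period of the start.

0.4311

Over the interval, μ = 1.8 × 4 = 7.2 (a 4-week period = 4 weeks).
The eighth arrival falls in the interval iff at least 8 events occur there: P(S_8 ≤ t) = P(N ≥ 8) = 1 − P(N ≤ 7) ≈ 0.4311.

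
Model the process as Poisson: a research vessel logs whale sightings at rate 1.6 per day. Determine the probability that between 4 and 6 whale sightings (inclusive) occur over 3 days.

0.4966

Over the interval, μ = 1.6 × 3 = 4.8 (3 days).
P(4 ≤ N ≤ 6) = Σ_{j=4}^{6} e^(−4.8) · 4.8^j/j! ≈ 0.4966.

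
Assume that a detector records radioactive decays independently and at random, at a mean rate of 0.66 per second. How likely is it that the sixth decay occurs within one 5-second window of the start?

Over the interval, μ = 0.66 × 5 = 3.3 (a 5-second window = 5 seconds).
The sixth arrival falls in the interval iff at least 6 events occur there: P(S_6 ≤ t) = P(N ≥ 6) = 1 − P(N ≤ 5) ≈ 0.1171.

0.1171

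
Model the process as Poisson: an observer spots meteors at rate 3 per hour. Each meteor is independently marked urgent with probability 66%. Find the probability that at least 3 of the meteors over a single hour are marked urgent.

Thinning: the meteors that are marked urgent themselves form a Poisson process with rate 0.66 × 3 = 1.98 per hour.
So μ = 1.98.
P(N ≥ 3) = 1 − P(N ≤ 2) ≈ 0.3179.

0.3179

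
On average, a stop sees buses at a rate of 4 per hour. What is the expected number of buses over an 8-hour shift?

E[N] = λt = 4 × 8 = 32 (an 8-hour shift = 8 hours).

32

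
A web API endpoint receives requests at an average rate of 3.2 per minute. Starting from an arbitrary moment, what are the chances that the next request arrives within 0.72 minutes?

Inter-arrival times are exponential with rate λ = 3.2 per minute.
P(T ≤ 0.72) = 1 − e^(−λt) = 1 − e^(−3.2 × 0.72) = 1 − e^(−2.304) ≈ 0.9001.

0.9001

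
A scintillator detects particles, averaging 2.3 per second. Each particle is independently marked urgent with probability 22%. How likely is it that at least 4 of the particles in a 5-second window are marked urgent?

0.2489

Thinning: the particles that are marked urgent themselves form a Poisson process with rate 0.22 × 2.3 = 0.506 per second.
Over the interval, μ = 0.506 × 5 = 2.53 (a 5-second window = 5 seconds).
P(N ≥ 4) = 1 − P(N ≤ 3) ≈ 0.2489.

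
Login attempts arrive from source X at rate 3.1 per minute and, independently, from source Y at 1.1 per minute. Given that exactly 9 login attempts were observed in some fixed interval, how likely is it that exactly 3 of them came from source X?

Given the total, each event is independently from source X with probability p = λ_X/(λ_X+λ_Y) = 3.1/4.2 ≈ 0.7381.
So K ~ Binomial(9, 3.1/4.2): P(K = 3) = C(9,3) · (3.1/4.2)^3 · (1.1/4.2)^6 ≈ 0.0109.

0.0109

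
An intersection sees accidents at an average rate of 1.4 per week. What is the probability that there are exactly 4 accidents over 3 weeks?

0.1944

Over the interval, μ = 1.4 × 3 = 4.2 (3 weeks).
P(N = 4) = e^(−μ) μ^4/4! = e^(−4.2) · 4.2^4/24 ≈ 0.1944.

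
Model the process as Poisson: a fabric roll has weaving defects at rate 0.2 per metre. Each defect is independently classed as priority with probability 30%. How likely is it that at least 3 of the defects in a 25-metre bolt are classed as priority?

0.1912

Thinning: the defects that are classed as priority themselves form a Poisson process with rate 0.3 × 0.2 = 0.06 per metre.
Over the interval, μ = 0.06 × 25 = 1.5 (a 25-metre bolt = 25 metres).
P(N ≥ 3) = 1 − P(N ≤ 2) ≈ 0.1912.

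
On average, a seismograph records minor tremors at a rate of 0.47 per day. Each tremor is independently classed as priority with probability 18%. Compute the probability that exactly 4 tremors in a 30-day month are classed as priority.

Thinning: the tremors that are classed as priority themselves form a Poisson process with rate 0.18 × 0.47 = 0.0846 per day.
Over the interval, μ = 0.0846 × 30 = 2.538 (a 30-day month = 30 days).
P(N = 4) = e^(−2.538) · 2.538^4/4! ≈ 0.1366.

0.1366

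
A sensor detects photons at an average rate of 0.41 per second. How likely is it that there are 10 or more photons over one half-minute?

0.7828

Over the interval, μ = 0.41 × 30 = 12.3 (a half-minute = 30 seconds).
P(N ≥ 10) = 1 − P(N ≤ 9) = 1 − Σ_{j=0}^{9} e^(−μ) μ^j/j! ≈ 0.7828.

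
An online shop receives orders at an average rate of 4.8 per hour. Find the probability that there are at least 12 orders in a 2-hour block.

Over the interval, μ = 4.8 × 2 = 9.6 (a 2-hour block = 2 hours).
P(N ≥ 12) = 1 − P(N ≤ 11) = 1 − Σ_{j=0}^{11} e^(−μ) μ^j/j! ≈ 0.2588.

0.2588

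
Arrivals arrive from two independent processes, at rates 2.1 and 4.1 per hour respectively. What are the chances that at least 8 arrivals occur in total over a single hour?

0.2840

Independent Poisson processes superpose: combined rate λ = 2.1 + 4.1 = 6.2 per hour.
So μ = 6.2.
P(N ≥ 8) = 1 − P(N ≤ 7) ≈ 0.2840.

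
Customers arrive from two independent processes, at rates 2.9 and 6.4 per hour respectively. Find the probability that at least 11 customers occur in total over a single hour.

Independent Poisson processes superpose: combined rate λ = 2.9 + 6.4 = 9.3 per hour.
So μ = 9.3.
P(N ≥ 11) = 1 − P(N ≤ 10) ≈ 0.3301.

0.3301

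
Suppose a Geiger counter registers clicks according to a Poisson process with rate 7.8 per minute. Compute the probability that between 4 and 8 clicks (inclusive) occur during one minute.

With mean μ = 7.8 per minute,
P(4 ≤ N ≤ 8) = Σ_{j=4}^{8} e^(−7.8) · 7.8^j/j! ≈ 0.5720.

0.5720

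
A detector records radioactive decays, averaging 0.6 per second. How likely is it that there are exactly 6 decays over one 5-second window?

Over the interval, μ = 0.6 × 5 = 3 (a 5-second window = 5 seconds).
P(N = 6) = e^(−μ) μ^6/6! = e^(−3) · 3^6/720 ≈ 0.0504.

0.0504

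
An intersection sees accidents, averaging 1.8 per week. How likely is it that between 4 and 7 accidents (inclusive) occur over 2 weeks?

Over the interval, μ = 1.8 × 2 = 3.6 (2 weeks).
P(4 ≤ N ≤ 7) = Σ_{j=4}^{7} e^(−3.6) · 3.6^j/j! ≈ 0.4540.

0.4540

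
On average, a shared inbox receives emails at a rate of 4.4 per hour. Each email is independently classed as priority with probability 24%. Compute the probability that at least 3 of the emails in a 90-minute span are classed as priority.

Thinning: the emails that are classed as priority themselves form a Poisson process with rate 0.24 × 4.4 = 1.056 per hour.
Over the interval, μ = 1.056 × 1.5 = 1.584 (a 90-minute span = 1.5 hours).
P(N ≥ 3) = 1 − P(N ≤ 2) ≈ 0.2125.

0.2125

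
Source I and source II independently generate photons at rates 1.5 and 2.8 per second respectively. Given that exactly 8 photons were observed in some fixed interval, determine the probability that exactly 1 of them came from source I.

Given the total, each event is independently from source I with probability p = λ_I/(λ_I+λ_II) = 1.5/4.3 ≈ 0.3488.
So K ~ Binomial(8, 1.5/4.3): P(K = 1) = C(8,1) · (1.5/4.3)^1 · (2.8/4.3)^7 ≈ 0.1385.

0.1385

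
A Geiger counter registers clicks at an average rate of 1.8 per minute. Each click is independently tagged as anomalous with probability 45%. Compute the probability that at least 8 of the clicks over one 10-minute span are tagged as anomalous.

0.5609

Thinning: the clicks that are tagged as anomalous themselves form a Poisson process with rate 0.45 × 1.8 = 0.81 per minute.
Over the interval, μ = 0.81 × 10 = 8.1 (a 10-minute span = 10 minutes).
P(N ≥ 8) = 1 − P(N ≤ 7) ≈ 0.5609.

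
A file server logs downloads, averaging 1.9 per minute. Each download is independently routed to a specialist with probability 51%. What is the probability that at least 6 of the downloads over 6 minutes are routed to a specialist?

Thinning: the downloads that are routed to a specialist themselves form a Poisson process with rate 0.51 × 1.9 = 0.969 per minute.
Over the interval, μ = 0.969 × 6 = 5.814 (6 minutes).
P(N ≥ 6) = 1 − P(N ≤ 5) ≈ 0.5240.

0.5240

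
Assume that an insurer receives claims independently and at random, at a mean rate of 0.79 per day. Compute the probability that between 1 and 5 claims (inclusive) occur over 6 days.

0.6527

Over the interval, μ = 0.79 × 6 = 4.74 (6 days).
P(1 ≤ N ≤ 5) = Σ_{j=1}^{5} e^(−4.74) · 4.74^j/j! ≈ 0.6527.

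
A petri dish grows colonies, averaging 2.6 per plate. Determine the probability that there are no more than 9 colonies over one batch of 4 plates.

0.4090

Over the interval, μ = 2.6 × 4 = 10.4 (a batch of 4 plates = 4 plates).
P(N ≤ 9) = Σ_{j=0}^{9} e^(−μ) μ^j/j! ≈ 0.4090.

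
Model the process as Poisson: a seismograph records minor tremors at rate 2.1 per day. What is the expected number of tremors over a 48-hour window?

E[N] = λt = 2.1 × 2 = 4.2 (a 48-hour window = 2 days).

4.2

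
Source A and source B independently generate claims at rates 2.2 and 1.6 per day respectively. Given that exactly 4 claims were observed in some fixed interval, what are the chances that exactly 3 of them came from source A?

Given the total, each event is independently from source A with probability p = λ_A/(λ_A+λ_B) = 2.2/3.8 ≈ 0.5789.
So K ~ Binomial(4, 2.2/3.8): P(K = 3) = C(4,3) · (2.2/3.8)^3 · (1.6/3.8)^1 ≈ 0.3268.

0.3268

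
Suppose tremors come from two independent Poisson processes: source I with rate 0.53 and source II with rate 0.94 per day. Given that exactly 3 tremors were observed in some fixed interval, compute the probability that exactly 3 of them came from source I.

0.0469

Given the total, each event is independently from source I with probability p = λ_I/(λ_I+λ_II) = 0.53/1.47 ≈ 0.3605.
So K ~ Binomial(3, 0.53/1.47): P(K = 3) = C(3,3) · (0.53/1.47)^3 · (0.94/1.47)^0 ≈ 0.0469.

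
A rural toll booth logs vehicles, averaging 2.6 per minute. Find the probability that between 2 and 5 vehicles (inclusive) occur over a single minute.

With mean μ = 2.6 per minute,
P(2 ≤ N ≤ 5) = Σ_{j=2}^{5} e^(−2.6) · 2.6^j/j! ≈ 0.6836.

0.6836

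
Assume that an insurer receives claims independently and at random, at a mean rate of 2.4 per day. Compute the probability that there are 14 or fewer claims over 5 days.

0.7720

Over the interval, μ = 2.4 × 5 = 12 (5 days).
P(N ≤ 14) = Σ_{j=0}^{14} e^(−μ) μ^j/j! ≈ 0.7720.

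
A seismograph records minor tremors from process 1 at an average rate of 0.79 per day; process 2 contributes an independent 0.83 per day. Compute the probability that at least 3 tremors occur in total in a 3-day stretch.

0.8631

Independent Poisson processes superpose: combined rate λ = 0.79 + 0.83 = 1.62 per day.
Over the interval, μ = 1.62 × 3 = 4.86 (a 3-day stretch = 3 days).
P(N ≥ 3) = 1 − P(N ≤ 2) ≈ 0.8631.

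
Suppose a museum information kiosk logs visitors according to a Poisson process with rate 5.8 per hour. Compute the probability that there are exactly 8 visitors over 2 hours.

Over the interval, μ = 5.8 × 2 = 11.6 (2 hours).
P(N = 8) = e^(−μ) μ^8/8! = e^(−11.6) · 11.6^8/40320 ≈ 0.0745.

0.0745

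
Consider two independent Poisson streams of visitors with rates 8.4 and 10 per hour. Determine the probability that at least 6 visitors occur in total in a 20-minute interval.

0.5755

Independent Poisson processes superpose: combined rate λ = 8.4 + 10 = 18.4 per hour.
Over the interval, μ = 18.4 × 1/3 ≈ 6.13333 (a 20-minute interval = 1/3 hours).
P(N ≥ 6) = 1 − P(N ≤ 5) ≈ 0.5755.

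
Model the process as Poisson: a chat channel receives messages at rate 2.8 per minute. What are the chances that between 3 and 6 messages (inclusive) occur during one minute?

With mean μ = 2.8 per minute,
P(3 ≤ N ≤ 6) = Σ_{j=3}^{6} e^(−2.8) · 2.8^j/j! ≈ 0.5061.

0.5061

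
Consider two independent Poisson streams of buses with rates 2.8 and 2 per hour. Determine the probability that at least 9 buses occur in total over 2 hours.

0.6204

Independent Poisson processes superpose: combined rate λ = 2.8 + 2 = 4.8 per hour.
Over the interval, μ = 4.8 × 2 = 9.6 (2 hours).
P(N ≥ 9) = 1 − P(N ≤ 8) ≈ 0.6204.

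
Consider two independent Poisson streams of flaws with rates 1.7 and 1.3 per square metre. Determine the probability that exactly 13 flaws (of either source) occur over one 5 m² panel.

0.0956

Independent Poisson processes superpose: combined rate λ = 1.7 + 1.3 = 3 per square metre.
Over the interval, μ = 3 × 5 = 15 (a 5 m² panel = 5 square metres).
P(N = 13) = e^(−15) · 15^13/13! ≈ 0.0956.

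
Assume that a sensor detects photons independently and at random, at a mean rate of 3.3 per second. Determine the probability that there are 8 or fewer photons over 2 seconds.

0.7796

Over the interval, μ = 3.3 × 2 = 6.6 (2 seconds).
P(N ≤ 8) = Σ_{j=0}^{8} e^(−μ) μ^j/j! ≈ 0.7796.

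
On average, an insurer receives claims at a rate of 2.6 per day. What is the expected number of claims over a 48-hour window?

5.2

E[N] = λt = 2.6 × 2 = 5.2 (a 48-hour window = 2 days).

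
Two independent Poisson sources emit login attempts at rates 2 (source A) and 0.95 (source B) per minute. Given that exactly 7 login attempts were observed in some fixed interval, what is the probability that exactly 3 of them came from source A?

0.1173

Given the total, each event is independently from source A with probability p = λ_A/(λ_A+λ_B) = 2/2.95 ≈ 0.6780.
So K ~ Binomial(7, 2/2.95): P(K = 3) = C(7,3) · (2/2.95)^3 · (0.95/2.95)^4 ≈ 0.1173.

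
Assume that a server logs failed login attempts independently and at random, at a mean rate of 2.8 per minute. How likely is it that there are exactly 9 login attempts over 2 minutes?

Over the interval, μ = 2.8 × 2 = 5.6 (2 minutes).
P(N = 9) = e^(−μ) μ^9/9! = e^(−5.6) · 5.6^9/362880 ≈ 0.0552.

0.0552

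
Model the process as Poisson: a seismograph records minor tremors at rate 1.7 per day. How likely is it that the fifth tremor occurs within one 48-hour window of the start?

0.2558

Over the interval, μ = 1.7 × 2 = 3.4 (a 48-hour window = 2 days).
The fifth arrival falls in the interval iff at least 5 events occur there: P(S_5 ≤ t) = P(N ≥ 5) = 1 − P(N ≤ 4) ≈ 0.2558.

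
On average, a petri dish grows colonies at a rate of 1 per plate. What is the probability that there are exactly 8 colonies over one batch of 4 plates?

0.0298

Over the interval, μ = 1 × 4 = 4 (a batch of 4 plates = 4 plates).
P(N = 8) = e^(−μ) μ^8/8! = e^(−4) · 4^8/40320 ≈ 0.0298.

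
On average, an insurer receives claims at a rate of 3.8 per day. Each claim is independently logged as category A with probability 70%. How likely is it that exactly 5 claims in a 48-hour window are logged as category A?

0.1738

Thinning: the claims that are logged as category A themselves form a Poisson process with rate 0.7 × 3.8 = 2.66 per day.
Over the interval, μ = 2.66 × 2 = 5.32 (a 48-hour window = 2 days).
P(N = 5) = e^(−5.32) · 5.32^5/5! ≈ 0.1738.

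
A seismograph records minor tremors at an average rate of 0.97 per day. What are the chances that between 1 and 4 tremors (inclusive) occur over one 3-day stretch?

Over the interval, μ = 0.97 × 3 = 2.91 (a 3-day stretch = 3 days).
P(1 ≤ N ≤ 4) = Σ_{j=1}^{4} e^(−2.91) · 2.91^j/j! ≈ 0.7757.

0.7757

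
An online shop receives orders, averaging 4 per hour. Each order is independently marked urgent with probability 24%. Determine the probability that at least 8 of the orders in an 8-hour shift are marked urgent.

0.5016

Thinning: the orders that are marked urgent themselves form a Poisson process with rate 0.24 × 4 = 0.96 per hour.
Over the interval, μ = 0.96 × 8 = 7.68 (an 8-hour shift = 8 hours).
P(N ≥ 8) = 1 − P(N ≤ 7) ≈ 0.5016.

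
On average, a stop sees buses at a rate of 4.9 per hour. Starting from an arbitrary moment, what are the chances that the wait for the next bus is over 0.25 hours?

0.2938

The wait for the next event is exponential with rate λ = 4.9 per hour.
P(T > 0.25) = e^(−λt) = e^(−4.9 × 0.25) = e^(−1.225) ≈ 0.2938.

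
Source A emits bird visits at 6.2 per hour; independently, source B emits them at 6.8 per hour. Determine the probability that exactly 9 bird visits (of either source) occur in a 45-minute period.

Independent Poisson processes superpose: combined rate λ = 6.2 + 6.8 = 13 per hour.
Over the interval, μ = 13 × 0.75 = 9.75 (a 45-minute period = 0.75 hours).
P(N = 9) = e^(−9.75) · 9.75^9/9! ≈ 0.1279.

0.1279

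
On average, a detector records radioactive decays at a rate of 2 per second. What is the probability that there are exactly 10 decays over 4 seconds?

Over the interval, μ = 2 × 4 = 8 (4 seconds).
P(N = 10) = e^(−μ) μ^10/10! = e^(−8) · 8^10/3628800 ≈ 0.0993.

0.0993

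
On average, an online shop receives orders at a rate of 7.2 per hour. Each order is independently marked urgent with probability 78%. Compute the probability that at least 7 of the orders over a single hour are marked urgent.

0.3323

Thinning: the orders that are marked urgent themselves form a Poisson process with rate 0.78 × 7.2 = 5.616 per hour.
So μ = 5.616.
P(N ≥ 7) = 1 − P(N ≤ 6) ≈ 0.3323.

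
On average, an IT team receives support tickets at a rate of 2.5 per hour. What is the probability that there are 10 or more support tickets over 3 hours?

0.2236

Over the interval, μ = 2.5 × 3 = 7.5 (3 hours).
P(N ≥ 10) = 1 − P(N ≤ 9) = 1 − Σ_{j=0}^{9} e^(−μ) μ^j/j! ≈ 0.2236.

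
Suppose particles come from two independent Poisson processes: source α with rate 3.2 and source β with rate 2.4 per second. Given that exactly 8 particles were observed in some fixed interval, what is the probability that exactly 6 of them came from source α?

0.1791

Given the total, each event is independently from source α with probability p = λ_α/(λ_α+λ_β) = 3.2/5.6 ≈ 0.5714.
So K ~ Binomial(8, 3.2/5.6): P(K = 6) = C(8,6) · (3.2/5.6)^6 · (2.4/5.6)^2 ≈ 0.1791.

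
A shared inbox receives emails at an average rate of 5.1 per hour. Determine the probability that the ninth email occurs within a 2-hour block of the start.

0.6892

Over the interval, μ = 5.1 × 2 = 10.2 (a 2-hour block = 2 hours).
The ninth arrival falls in the interval iff at least 9 events occur there: P(S_9 ≤ t) = P(N ≥ 9) = 1 − P(N ≤ 8) ≈ 0.6892.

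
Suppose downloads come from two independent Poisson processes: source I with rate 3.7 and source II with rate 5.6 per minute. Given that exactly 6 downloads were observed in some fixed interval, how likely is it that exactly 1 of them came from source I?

Given the total, each event is independently from source I with probability p = λ_I/(λ_I+λ_II) = 3.7/9.3 ≈ 0.3978.
So K ~ Binomial(6, 3.7/9.3): P(K = 1) = C(6,1) · (3.7/9.3)^1 · (5.6/9.3)^5 ≈ 0.1890.

0.1890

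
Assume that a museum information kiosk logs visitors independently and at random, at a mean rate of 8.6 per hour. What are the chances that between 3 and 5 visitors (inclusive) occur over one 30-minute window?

Over the interval, μ = 8.6 × 0.5 = 4.3 (a 30-minute window = 0.5 hours).
P(3 ≤ N ≤ 5) = Σ_{j=3}^{5} e^(−4.3) · 4.3^j/j! ≈ 0.5393.

0.5393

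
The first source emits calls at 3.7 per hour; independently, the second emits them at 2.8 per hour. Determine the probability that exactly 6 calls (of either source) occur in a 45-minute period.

Independent Poisson processes superpose: combined rate λ = 3.7 + 2.8 = 6.5 per hour.
Over the interval, μ = 6.5 × 0.75 = 4.875 (a 45-minute period = 0.75 hours).
P(N = 6) = e^(−4.875) · 4.875^6/6! ≈ 0.1423.

0.1423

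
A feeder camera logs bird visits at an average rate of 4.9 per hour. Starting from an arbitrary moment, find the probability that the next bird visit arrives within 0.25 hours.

Inter-arrival times are exponential with rate λ = 4.9 per hour.
P(T ≤ 0.25) = 1 − e^(−λt) = 1 − e^(−4.9 × 0.25) = 1 − e^(−1.225) ≈ 0.7062.

0.7062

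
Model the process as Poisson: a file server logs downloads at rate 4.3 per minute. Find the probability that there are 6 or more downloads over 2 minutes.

0.8578

Over the interval, μ = 4.3 × 2 = 8.6 (2 minutes).
P(N ≥ 6) = 1 − P(N ≤ 5) = 1 − Σ_{j=0}^{5} e^(−μ) μ^j/j! ≈ 0.8578.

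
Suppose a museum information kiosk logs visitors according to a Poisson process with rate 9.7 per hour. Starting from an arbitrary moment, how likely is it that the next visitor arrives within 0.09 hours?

0.5823

Inter-arrival times are exponential with rate λ = 9.7 per hour.
P(T ≤ 0.09) = 1 − e^(−λt) = 1 − e^(−9.7 × 0.09) = 1 − e^(−0.873) ≈ 0.5823.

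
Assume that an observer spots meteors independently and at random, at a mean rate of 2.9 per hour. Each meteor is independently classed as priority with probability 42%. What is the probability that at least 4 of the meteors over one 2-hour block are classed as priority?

0.2288

Thinning: the meteors that are classed as priority themselves form a Poisson process with rate 0.42 × 2.9 = 1.218 per hour.
Over the interval, μ = 1.218 × 2 = 2.436 (a 2-hour block = 2 hours).
P(N ≥ 4) = 1 − P(N ≤ 3) ≈ 0.2288.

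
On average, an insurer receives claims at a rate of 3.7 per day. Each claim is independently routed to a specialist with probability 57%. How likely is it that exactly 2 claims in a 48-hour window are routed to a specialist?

0.1310

Thinning: the claims that are routed to a specialist themselves form a Poisson process with rate 0.57 × 3.7 = 2.109 per day.
Over the interval, μ = 2.109 × 2 = 4.218 (a 48-hour window = 2 days).
P(N = 2) = e^(−4.218) · 4.218^2/2! ≈ 0.1310.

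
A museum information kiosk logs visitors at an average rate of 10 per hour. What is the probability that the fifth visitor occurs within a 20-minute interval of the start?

Over the interval, μ = 10 × 1/3 ≈ 3.33333 (a 20-minute interval = 1/3 hours).
The fifth arrival falls in the interval iff at least 5 events occur there: P(S_5 ≤ t) = P(N ≥ 5) = 1 − P(N ≤ 4) ≈ 0.2435.

0.2435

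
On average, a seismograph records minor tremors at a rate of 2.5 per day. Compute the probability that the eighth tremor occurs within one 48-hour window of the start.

Over the interval, μ = 2.5 × 2 = 5 (a 48-hour window = 2 days).
The eighth arrival falls in the interval iff at least 8 events occur there: P(S_8 ≤ t) = P(N ≥ 8) = 1 − P(N ≤ 7) ≈ 0.1334.

0.1334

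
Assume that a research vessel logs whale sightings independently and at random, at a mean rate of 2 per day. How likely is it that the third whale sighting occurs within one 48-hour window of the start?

0.7619

Over the interval, μ = 2 × 2 = 4 (a 48-hour window = 2 days).
The third arrival falls in the interval iff at least 3 events occur there: P(S_3 ≤ t) = P(N ≥ 3) = 1 − P(N ≤ 2) ≈ 0.7619.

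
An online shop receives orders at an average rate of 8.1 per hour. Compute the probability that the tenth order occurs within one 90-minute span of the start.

0.7705

Over the interval, μ = 8.1 × 1.5 = 12.15 (a 90-minute span = 1.5 hours).
The tenth arrival falls in the interval iff at least 10 events occur there: P(S_10 ≤ t) = P(N ≥ 10) = 1 − P(N ≤ 9) ≈ 0.7705.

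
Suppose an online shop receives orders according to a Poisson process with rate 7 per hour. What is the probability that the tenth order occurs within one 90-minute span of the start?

0.6029

Over the interval, μ = 7 × 1.5 = 10.5 (a 90-minute span = 1.5 hours).
The tenth arrival falls in the interval iff at least 10 events occur there: P(S_10 ≤ t) = P(N ≥ 10) = 1 − P(N ≤ 9) ≈ 0.6029.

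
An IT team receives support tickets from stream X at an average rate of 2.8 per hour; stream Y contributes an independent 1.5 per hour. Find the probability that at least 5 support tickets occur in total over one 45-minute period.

0.2239

Independent Poisson processes superpose: combined rate λ = 2.8 + 1.5 = 4.3 per hour.
Over the interval, μ = 4.3 × 0.75 = 3.225 (a 45-minute period = 0.75 hours).
P(N ≥ 5) = 1 − P(N ≤ 4) ≈ 0.2239.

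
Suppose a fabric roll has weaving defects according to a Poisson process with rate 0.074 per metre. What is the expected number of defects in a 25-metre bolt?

1.85

E[N] = λt = 0.074 × 25 = 1.85 (a 25-metre bolt = 25 metres).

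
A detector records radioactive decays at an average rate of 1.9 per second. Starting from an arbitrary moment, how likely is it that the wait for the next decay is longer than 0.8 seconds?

0.2187

The wait for the next event is exponential with rate λ = 1.9 per second.
P(T > 0.8) = e^(−λt) = e^(−1.9 × 0.8) = e^(−1.52) ≈ 0.2187.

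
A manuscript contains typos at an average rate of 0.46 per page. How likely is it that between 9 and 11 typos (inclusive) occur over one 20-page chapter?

Over the interval, μ = 0.46 × 20 = 9.2 (a 20-page chapter = 20 pages).
P(9 ≤ N ≤ 11) = Σ_{j=9}^{11} e^(−9.2) · 9.2^j/j! ≈ 0.3536.

0.3536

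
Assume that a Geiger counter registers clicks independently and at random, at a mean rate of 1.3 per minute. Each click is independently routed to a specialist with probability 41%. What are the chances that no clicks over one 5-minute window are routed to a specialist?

0.0696

Thinning: the clicks that are routed to a specialist themselves form a Poisson process with rate 0.41 × 1.3 = 0.533 per minute.
Over the interval, μ = 0.533 × 5 = 2.665 (a 5-minute window = 5 minutes).
P(N = 0) = e^(−2.665) · 2.665^0/0! ≈ 0.0696.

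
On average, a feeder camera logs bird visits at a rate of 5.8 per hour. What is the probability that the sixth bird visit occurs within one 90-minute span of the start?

Over the interval, μ = 5.8 × 1.5 = 8.7 (a 90-minute span = 1.5 hours).
The sixth arrival falls in the interval iff at least 6 events occur there: P(S_6 ≤ t) = P(N ≥ 6) = 1 − P(N ≤ 5) ≈ 0.8648.

0.8648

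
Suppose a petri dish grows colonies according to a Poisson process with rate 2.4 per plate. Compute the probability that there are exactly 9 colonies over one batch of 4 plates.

0.1293

Over the interval, μ = 2.4 × 4 = 9.6 (a batch of 4 plates = 4 plates).
P(N = 9) = e^(−μ) μ^9/9! = e^(−9.6) · 9.6^9/362880 ≈ 0.1293.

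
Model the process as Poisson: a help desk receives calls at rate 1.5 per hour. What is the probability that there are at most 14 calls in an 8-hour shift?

0.7720

Over the interval, μ = 1.5 × 8 = 12 (an 8-hour shift = 8 hours).
P(N ≤ 14) = Σ_{j=0}^{14} e^(−μ) μ^j/j! ≈ 0.7720.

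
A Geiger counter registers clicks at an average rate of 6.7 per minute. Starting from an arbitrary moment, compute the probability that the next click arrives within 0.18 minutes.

0.7006

Inter-arrival times are exponential with rate λ = 6.7 per minute.
P(T ≤ 0.18) = 1 − e^(−λt) = 1 − e^(−6.7 × 0.18) = 1 − e^(−1.206) ≈ 0.7006.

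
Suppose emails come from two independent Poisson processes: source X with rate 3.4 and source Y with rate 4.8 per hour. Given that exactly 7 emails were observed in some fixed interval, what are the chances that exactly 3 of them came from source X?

Given the total, each event is independently from source X with probability p = λ_X/(λ_X+λ_Y) = 3.4/8.2 ≈ 0.4146.
So K ~ Binomial(7, 3.4/8.2): P(K = 3) = C(7,3) · (3.4/8.2)^3 · (4.8/8.2)^4 ≈ 0.2929.

0.2929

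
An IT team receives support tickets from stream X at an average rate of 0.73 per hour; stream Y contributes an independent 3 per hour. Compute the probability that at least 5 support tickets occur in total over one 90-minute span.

Independent Poisson processes superpose: combined rate λ = 0.73 + 3 = 3.73 per hour.
Over the interval, μ = 3.73 × 1.5 = 5.595 (a 90-minute span = 1.5 hours).
P(N ≥ 5) = 1 − P(N ≤ 4) ≈ 0.6571.

0.6571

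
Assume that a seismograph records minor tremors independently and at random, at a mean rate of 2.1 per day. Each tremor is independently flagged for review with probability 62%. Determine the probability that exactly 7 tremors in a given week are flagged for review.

0.1141

Thinning: the tremors that are flagged for review themselves form a Poisson process with rate 0.62 × 2.1 = 1.302 per day.
Over the interval, μ = 1.302 × 7 = 9.114 (a week = 7 days).
P(N = 7) = e^(−9.114) · 9.114^7/7! ≈ 0.1141.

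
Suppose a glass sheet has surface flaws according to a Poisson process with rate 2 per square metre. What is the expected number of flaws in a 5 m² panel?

10

E[N] = λt = 2 × 5 = 10 (a 5 m² panel = 5 square metres).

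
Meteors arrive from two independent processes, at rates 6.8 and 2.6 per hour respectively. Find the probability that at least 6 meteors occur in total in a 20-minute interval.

0.0980

Independent Poisson processes superpose: combined rate λ = 6.8 + 2.6 = 9.4 per hour.
Over the interval, μ = 9.4 × 1/3 ≈ 3.13333 (a 20-minute interval = 1/3 hours).
P(N ≥ 6) = 1 − P(N ≤ 5) ≈ 0.0980.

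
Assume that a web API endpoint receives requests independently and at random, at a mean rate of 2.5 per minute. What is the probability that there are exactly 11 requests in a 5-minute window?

Over the interval, μ = 2.5 × 5 = 12.5 (a 5-minute window = 5 minutes).
P(N = 11) = e^(−μ) μ^11/11! = e^(−12.5) · 12.5^11/39916800 ≈ 0.1087.

0.1087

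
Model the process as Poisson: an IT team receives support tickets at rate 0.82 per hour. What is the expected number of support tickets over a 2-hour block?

E[N] = λt = 0.82 × 2 = 1.64 (a 2-hour block = 2 hours).

1.64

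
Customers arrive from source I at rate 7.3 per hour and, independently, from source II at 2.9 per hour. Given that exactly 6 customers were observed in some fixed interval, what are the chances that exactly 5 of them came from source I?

Given the total, each event is independently from source I with probability p = λ_I/(λ_I+λ_II) = 7.3/10.2 ≈ 0.7157.
So K ~ Binomial(6, 7.3/10.2): P(K = 5) = C(6,5) · (7.3/10.2)^5 · (2.9/10.2)^1 ≈ 0.3203.

0.3203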